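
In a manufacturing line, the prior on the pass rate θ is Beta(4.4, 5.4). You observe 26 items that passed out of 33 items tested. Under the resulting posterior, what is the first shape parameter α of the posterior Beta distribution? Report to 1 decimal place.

The Beta prior is conjugate to a Binomial/Bernoulli likelihood; the update adds successes to α and failures to β.
Posterior: Beta(α+k, β+n−k) = Beta(4.4+26, 5.4+7) = Beta(30.4, 12.4).
Posterior α = 30.4.

30.4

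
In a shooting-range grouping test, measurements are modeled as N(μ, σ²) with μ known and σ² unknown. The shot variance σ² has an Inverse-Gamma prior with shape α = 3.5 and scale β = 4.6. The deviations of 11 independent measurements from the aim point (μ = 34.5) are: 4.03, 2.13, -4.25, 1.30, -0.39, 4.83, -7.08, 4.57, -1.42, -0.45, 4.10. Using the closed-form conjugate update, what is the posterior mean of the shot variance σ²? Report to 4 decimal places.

With known mean μ and an Inverse-Gamma(α, β) prior on σ², the Normal likelihood is conjugate: posterior is Inv-Gamma(α + n/2, β + Σ(xᵢ−μ)²/2).
Σ(xᵢ−μ)² = (4.03)² + (2.13)² + (-4.25)² + (1.30)² + (-0.39)² + (4.83)² + (-7.08)² + (4.57)² + (-1.42)² + (-0.45)² + (4.10)² = 154.0515.
Posterior: Inv-Gamma(3.5 + 11/2, 4.6 + 154.0515/2) = Inv-Gamma(9.00, 81.62575).
E[σ²|data] = β/(α−1) = 81.62575/8.00 = 10.2032.

10.2032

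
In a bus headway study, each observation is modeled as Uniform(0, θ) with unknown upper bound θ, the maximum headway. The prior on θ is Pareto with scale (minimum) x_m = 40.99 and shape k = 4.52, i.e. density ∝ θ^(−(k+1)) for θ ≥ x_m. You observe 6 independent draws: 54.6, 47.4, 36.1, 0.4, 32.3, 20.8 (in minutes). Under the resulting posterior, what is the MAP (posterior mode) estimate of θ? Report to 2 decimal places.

A Pareto(scale x_m, shape k) prior on the upper bound θ of Uniform(0, θ) is conjugate: posterior is Pareto(max(x_m, max xᵢ), k + n).
Sample maximum = 54.6; prior scale x_m = 40.99 → posterior scale = max = 54.60.
Posterior shape = 4.52 + 6 = 10.52.
The Pareto density is decreasing on [x_m, ∞), so the mode is x_m = 54.60.

54.60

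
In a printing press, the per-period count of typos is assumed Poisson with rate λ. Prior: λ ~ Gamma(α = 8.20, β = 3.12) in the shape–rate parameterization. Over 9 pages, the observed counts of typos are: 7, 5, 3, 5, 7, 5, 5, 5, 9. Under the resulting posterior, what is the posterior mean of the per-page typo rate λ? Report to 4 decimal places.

With a Gamma(shape α, rate β) prior, the Poisson likelihood is conjugate: the posterior is Gamma(α + ΣXᵢ, β + n).
Sum of counts S = 51 over n = 9 pages.
Posterior: Gamma(α+S, β+n) = Gamma(8.20+51, 3.12+9) = Gamma(59.20, 12.12).
Posterior mean = α/β = 59.20/12.12 = 4.8845.

4.8845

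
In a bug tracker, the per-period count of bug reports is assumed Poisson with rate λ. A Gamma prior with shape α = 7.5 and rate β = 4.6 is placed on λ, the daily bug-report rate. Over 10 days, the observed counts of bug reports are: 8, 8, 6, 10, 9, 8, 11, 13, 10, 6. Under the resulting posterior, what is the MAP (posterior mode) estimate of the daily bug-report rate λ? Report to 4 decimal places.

With a Gamma(shape α, rate β) prior, the Poisson likelihood is conjugate: the posterior is Gamma(α + ΣXᵢ, β + n).
Sum of counts S = 89 over n = 10 days.
Posterior: Gamma(α+S, β+n) = Gamma(7.5+89, 4.6+10) = Gamma(96.5, 14.6).
Mode of Gamma(α,β) for α≥1 is (α−1)/β = 95.5/14.6 = 6.5411.

6.5411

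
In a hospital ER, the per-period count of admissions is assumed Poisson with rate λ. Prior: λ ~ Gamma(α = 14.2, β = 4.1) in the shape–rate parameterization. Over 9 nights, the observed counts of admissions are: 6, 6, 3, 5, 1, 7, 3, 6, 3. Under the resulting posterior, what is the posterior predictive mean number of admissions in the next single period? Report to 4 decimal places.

With a Gamma(shape α, rate β) prior, the Poisson likelihood is conjugate: the posterior is Gamma(α + ΣXᵢ, β + n).
Sum of counts S = 40 over n = 9 nights.
Posterior: Gamma(α+S, β+n) = Gamma(14.2+40, 4.1+9) = Gamma(54.2, 13.1).
The predictive distribution for one future period is NegBinom with mean α/β = 4.1374.

4.1374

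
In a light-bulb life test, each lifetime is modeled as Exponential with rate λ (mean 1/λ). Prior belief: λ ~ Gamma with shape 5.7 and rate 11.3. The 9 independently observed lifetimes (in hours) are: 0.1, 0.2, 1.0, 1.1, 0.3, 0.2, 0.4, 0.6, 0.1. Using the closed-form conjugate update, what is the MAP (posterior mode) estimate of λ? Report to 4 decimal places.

0.8954

With a Gamma(shape α, rate β) prior on the exponential rate λ, the posterior after n observations with total T = Σxᵢ is Gamma(α+n, β+T).
Sum of observations T = 4.0 hours; n = 9.
Posterior: Gamma(5.7+9, 11.3+4.0) = Gamma(14.7, 15.3).
Mode = (α−1)/β = 0.8954.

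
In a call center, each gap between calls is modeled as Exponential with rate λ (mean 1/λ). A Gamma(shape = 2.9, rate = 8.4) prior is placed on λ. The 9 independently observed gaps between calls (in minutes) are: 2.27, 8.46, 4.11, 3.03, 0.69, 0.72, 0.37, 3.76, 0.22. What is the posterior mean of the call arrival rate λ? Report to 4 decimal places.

0.3715

With a Gamma(shape α, rate β) prior on the exponential rate λ, the posterior after n observations with total T = Σxᵢ is Gamma(α+n, β+T).
Sum of observations T = 23.63 minutes; n = 9.
Posterior: Gamma(2.9+9, 8.4+23.63) = Gamma(11.9, 32.03).
Posterior mean of λ = α/β = 11.9/32.03 = 0.3715.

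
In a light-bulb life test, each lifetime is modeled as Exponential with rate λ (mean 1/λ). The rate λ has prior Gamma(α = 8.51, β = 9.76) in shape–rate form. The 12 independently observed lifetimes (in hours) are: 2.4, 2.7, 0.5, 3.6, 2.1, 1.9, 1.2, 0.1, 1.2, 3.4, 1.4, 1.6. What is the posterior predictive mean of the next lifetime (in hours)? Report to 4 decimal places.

With a Gamma(shape α, rate β) prior on the exponential rate λ, the posterior after n observations with total T = Σxᵢ is Gamma(α+n, β+T).
Sum of observations T = 22.1 hours; n = 12.
Posterior: Gamma(8.51+12, 9.76+22.1) = Gamma(20.51, 31.86).
The predictive distribution for the next observation is Lomax; its mean is β/(α−1) = 31.86/19.51 = 1.6330.

1.6330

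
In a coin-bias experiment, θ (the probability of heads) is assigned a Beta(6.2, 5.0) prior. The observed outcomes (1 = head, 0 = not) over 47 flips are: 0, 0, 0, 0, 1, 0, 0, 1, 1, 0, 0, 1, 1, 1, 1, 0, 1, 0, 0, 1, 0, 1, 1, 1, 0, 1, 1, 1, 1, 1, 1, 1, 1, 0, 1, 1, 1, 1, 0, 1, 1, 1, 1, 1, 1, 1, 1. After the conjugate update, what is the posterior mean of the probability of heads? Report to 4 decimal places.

The Beta prior is conjugate to a Binomial/Bernoulli likelihood; the update adds successes to α and failures to β.
Posterior: Beta(α+k, β+n−k) = Beta(6.2+32, 5.0+15) = Beta(38.2, 20.0).
Posterior mean = α/(α+β) = 38.2/58.2 = 0.6564.

0.6564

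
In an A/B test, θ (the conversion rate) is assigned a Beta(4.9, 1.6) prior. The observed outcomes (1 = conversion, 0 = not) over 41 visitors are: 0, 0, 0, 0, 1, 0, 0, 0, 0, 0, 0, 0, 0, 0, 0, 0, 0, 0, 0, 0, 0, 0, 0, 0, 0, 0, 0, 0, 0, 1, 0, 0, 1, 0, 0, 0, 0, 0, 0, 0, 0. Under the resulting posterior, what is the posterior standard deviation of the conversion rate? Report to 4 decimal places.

The Beta prior is conjugate to a Binomial/Bernoulli likelihood; the update adds successes to α and failures to β.
Posterior: Beta(α+k, β+n−k) = Beta(4.9+3, 1.6+38) = Beta(7.9, 39.6).
Var = αβ/((α+β)²(α+β+1)) = 7.9·39.6/(47.5²·48.5) = 0.00285886; SD = √0.00285886 = 0.0535.

0.0535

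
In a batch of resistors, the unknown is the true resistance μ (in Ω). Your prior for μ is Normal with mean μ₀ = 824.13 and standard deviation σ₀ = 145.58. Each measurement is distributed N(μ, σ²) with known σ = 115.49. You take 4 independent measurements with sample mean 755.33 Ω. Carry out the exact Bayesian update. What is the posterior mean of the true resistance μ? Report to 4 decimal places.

764.6831

For Normal data with known variance σ², a Normal(μ₀, σ₀²) prior on μ is conjugate. Posterior precision = 1/σ₀² + n/σ²; posterior mean is the precision-weighted average of μ₀ and x̄.
n·x̄ = 4·755.33 = 3021.32.
σ₀² = 145.58² = 21193.5364, σ² = 115.49² = 13337.9401; σ² + n·σ₀² = 13337.9401 + 4·21193.5364 = 98112.0857.
Posterior mean = (μ₀/σ₀² + n·x̄/σ²)/(1/σ₀² + n/σ²) = (σ²·μ₀ + σ₀²·n·x̄)/(σ² + n·σ₀²) = (13337.9401·824.13 + 21193.5364·3021.32)/98112.0857 = 75024651.970661/98112.0857 = 764.6831.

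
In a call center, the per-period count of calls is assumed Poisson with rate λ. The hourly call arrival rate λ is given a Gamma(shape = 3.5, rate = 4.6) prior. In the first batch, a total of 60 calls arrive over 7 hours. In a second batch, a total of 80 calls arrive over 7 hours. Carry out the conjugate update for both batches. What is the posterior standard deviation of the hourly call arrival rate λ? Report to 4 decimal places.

0.6440

With a Gamma(shape α, rate β) prior, the Poisson likelihood is conjugate: the posterior is Gamma(α + ΣXᵢ, β + n).
After batch 1: Gamma(α+S, β+n) = Gamma(3.5+60, 4.6+7) = Gamma(63.5, 11.6).
After batch 2: Gamma(α+S, β+n) = Gamma(63.5+80, 11.6+7) = Gamma(143.5, 18.6).
SD = √α/β = √143.5/18.6 = 0.6440.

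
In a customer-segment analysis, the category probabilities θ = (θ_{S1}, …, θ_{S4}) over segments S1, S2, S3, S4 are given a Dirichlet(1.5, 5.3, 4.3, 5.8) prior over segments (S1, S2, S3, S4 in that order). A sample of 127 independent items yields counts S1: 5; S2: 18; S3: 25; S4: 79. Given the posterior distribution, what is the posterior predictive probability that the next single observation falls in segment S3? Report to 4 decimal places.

0.2036

The Dirichlet prior is conjugate to the Multinomial likelihood: each posterior αⱼ = prior αⱼ + observed count nⱼ.
Posterior concentration: (6.5, 23.3, 29.3, 84.8), total = 143.9.
P(next = S3 | data) = α_{S3}/Σα = 0.2036.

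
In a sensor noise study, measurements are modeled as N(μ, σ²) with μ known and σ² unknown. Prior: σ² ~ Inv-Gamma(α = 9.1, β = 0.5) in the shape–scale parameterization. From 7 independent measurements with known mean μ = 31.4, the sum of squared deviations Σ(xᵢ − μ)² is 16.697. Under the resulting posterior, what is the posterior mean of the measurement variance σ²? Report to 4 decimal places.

With known mean μ and an Inverse-Gamma(α, β) prior on σ², the Normal likelihood is conjugate: posterior is Inv-Gamma(α + n/2, β + Σ(xᵢ−μ)²/2).
Posterior: Inv-Gamma(9.1 + 7/2, 0.5 + 16.697/2) = Inv-Gamma(12.60, 8.8485).
E[σ²|data] = β/(α−1) = 8.8485/11.60 = 0.7628.

0.7628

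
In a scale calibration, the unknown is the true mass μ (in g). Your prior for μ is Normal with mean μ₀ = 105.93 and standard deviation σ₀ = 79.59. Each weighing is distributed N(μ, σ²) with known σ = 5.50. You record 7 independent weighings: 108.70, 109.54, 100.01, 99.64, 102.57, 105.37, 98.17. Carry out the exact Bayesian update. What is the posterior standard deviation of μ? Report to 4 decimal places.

For Normal data with known variance σ², a Normal(μ₀, σ₀²) prior on μ is conjugate. Posterior precision = 1/σ₀² + n/σ²; posterior mean is the precision-weighted average of μ₀ and x̄.
σ₀² = 79.59² = 6334.5681, σ² = 5.50² = 30.25; σ² + n·σ₀² = 30.25 + 7·6334.5681 = 44372.2267.
Posterior precision = 1/σ₀² + n/σ² = 1/6334.5681 + 7/30.25 = (σ² + n·σ₀²)/(σ₀²σ²) = 44372.2267/(6334.5681·30.25); posterior variance σₙ² = σ₀²σ²/(σ² + n·σ₀²) = 6334.5681·30.25/44372.2267 = 4.318483.
Posterior SD = √σₙ² = √(6334.5681·30.25/44372.2267) = 2.0781.

2.0781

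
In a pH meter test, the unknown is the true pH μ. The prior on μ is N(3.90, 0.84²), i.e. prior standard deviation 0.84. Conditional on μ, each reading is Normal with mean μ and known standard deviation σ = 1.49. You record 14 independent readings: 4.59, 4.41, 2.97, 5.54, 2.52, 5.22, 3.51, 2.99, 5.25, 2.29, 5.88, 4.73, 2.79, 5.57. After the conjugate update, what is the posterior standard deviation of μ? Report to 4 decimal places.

For Normal data with known variance σ², a Normal(μ₀, σ₀²) prior on μ is conjugate. Posterior precision = 1/σ₀² + n/σ²; posterior mean is the precision-weighted average of μ₀ and x̄.
σ₀² = 0.84² = 0.7056, σ² = 1.49² = 2.2201; σ² + n·σ₀² = 2.2201 + 14·0.7056 = 12.0985.
Posterior precision = 1/σ₀² + n/σ² = 1/0.7056 + 14/2.2201 = (σ² + n·σ₀²)/(σ₀²σ²) = 12.0985/(0.7056·2.2201); posterior variance σₙ² = σ₀²σ²/(σ² + n·σ₀²) = 0.7056·2.2201/12.0985 = 0.129479.
Posterior SD = √σₙ² = √(0.7056·2.2201/12.0985) = 0.3598.

0.3598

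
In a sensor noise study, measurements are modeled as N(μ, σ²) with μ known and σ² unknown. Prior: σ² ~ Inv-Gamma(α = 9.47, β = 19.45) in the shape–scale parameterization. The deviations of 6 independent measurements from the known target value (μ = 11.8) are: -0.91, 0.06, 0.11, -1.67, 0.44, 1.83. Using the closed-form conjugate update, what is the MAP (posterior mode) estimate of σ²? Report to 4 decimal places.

With known mean μ and an Inverse-Gamma(α, β) prior on σ², the Normal likelihood is conjugate: posterior is Inv-Gamma(α + n/2, β + Σ(xᵢ−μ)²/2).
Σ(xᵢ−μ)² = (-0.91)² + (0.06)² + (0.11)² + (-1.67)² + (0.44)² + (1.83)² = 7.1752.
Posterior: Inv-Gamma(9.47 + 6/2, 19.45 + 7.1752/2) = Inv-Gamma(12.47, 23.03760).
Mode = β/(α+1) = 23.03760/13.47 = 1.7103.

1.7103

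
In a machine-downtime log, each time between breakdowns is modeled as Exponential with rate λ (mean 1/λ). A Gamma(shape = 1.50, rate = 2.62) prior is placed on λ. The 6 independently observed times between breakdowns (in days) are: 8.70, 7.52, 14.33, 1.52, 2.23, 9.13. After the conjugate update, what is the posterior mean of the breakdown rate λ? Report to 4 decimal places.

With a Gamma(shape α, rate β) prior on the exponential rate λ, the posterior after n observations with total T = Σxᵢ is Gamma(α+n, β+T).
Sum of observations T = 43.43 days; n = 6.
Posterior: Gamma(1.50+6, 2.62+43.43) = Gamma(7.50, 46.05).
Posterior mean of λ = α/β = 7.50/46.05 = 0.1629.

0.1629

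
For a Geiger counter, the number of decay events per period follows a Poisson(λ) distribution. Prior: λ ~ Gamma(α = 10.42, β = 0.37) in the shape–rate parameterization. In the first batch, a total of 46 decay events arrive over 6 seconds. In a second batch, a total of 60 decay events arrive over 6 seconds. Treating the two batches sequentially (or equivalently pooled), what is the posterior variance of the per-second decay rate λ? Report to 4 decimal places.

0.7608

With a Gamma(shape α, rate β) prior, the Poisson likelihood is conjugate: the posterior is Gamma(α + ΣXᵢ, β + n).
After batch 1: Gamma(α+S, β+n) = Gamma(10.42+46, 0.37+6) = Gamma(56.42, 6.37).
After batch 2: Gamma(α+S, β+n) = Gamma(56.42+60, 6.37+6) = Gamma(116.42, 12.37).
Var = α/β² = 116.42/12.37² = 0.7608.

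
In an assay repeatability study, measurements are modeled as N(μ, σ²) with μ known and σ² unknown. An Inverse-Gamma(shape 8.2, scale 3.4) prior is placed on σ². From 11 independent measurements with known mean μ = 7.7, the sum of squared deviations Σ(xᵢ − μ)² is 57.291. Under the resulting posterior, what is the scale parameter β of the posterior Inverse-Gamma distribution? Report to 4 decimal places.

32.0455

With known mean μ and an Inverse-Gamma(α, β) prior on σ², the Normal likelihood is conjugate: posterior is Inv-Gamma(α + n/2, β + Σ(xᵢ−μ)²/2).
Posterior: Inv-Gamma(8.2 + 11/2, 3.4 + 57.291/2) = Inv-Gamma(13.70, 32.0455).
Posterior β = 32.0455.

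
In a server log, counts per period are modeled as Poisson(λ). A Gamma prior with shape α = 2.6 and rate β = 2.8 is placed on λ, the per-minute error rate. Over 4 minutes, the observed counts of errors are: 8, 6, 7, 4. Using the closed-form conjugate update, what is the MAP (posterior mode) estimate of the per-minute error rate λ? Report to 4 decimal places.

With a Gamma(shape α, rate β) prior, the Poisson likelihood is conjugate: the posterior is Gamma(α + ΣXᵢ, β + n).
Sum of counts S = 25 over n = 4 minutes.
Posterior: Gamma(α+S, β+n) = Gamma(2.6+25, 2.8+4) = Gamma(27.6, 6.8).
Mode of Gamma(α,β) for α≥1 is (α−1)/β = 26.6/6.8 = 3.9118.

3.9118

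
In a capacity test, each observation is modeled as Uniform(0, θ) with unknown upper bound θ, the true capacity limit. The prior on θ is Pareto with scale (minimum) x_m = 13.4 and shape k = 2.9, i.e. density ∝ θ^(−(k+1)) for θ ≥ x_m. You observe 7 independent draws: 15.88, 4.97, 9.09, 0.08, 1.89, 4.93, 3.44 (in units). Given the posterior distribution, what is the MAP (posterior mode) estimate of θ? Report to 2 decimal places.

15.88

A Pareto(scale x_m, shape k) prior on the upper bound θ of Uniform(0, θ) is conjugate: posterior is Pareto(max(x_m, max xᵢ), k + n).
Sample maximum = 15.88; prior scale x_m = 13.4 → posterior scale = max = 15.88.
Posterior shape = 2.9 + 7 = 9.9.
The Pareto density is decreasing on [x_m, ∞), so the mode is x_m = 15.88.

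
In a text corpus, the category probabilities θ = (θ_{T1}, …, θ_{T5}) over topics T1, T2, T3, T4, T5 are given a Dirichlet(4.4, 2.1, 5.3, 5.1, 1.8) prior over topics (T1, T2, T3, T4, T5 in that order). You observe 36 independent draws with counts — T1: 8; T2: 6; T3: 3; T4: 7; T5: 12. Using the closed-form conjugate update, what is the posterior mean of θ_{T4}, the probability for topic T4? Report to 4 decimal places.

The Dirichlet prior is conjugate to the Multinomial likelihood: each posterior αⱼ = prior αⱼ + observed count nⱼ.
Posterior concentration: (12.4, 8.1, 8.3, 12.1, 13.8), total = 54.7.
E[θ_{T4}|data] = α_{T4}/Σα = 12.1/54.7 = 0.2212.

0.2212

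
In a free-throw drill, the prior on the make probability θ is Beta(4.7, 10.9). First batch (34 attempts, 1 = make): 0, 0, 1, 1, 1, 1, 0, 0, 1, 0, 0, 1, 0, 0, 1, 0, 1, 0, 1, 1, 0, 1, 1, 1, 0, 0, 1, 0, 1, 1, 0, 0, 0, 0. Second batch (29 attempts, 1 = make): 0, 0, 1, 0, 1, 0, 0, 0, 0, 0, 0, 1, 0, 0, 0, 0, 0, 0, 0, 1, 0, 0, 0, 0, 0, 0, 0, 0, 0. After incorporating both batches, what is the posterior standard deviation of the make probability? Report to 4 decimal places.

The Beta prior is conjugate to a Binomial/Bernoulli likelihood; the update adds successes to α and failures to β.
After batch 1: Beta(4.7+16, 10.9+18) = Beta(20.7, 28.9).
After batch 2: Beta(20.7+4, 28.9+25) = Beta(24.7, 53.9).
Var = αβ/((α+β)²(α+β+1)) = 24.7·53.9/(78.6²·79.6) = 0.00270724; SD = √0.00270724 = 0.0520.

0.0520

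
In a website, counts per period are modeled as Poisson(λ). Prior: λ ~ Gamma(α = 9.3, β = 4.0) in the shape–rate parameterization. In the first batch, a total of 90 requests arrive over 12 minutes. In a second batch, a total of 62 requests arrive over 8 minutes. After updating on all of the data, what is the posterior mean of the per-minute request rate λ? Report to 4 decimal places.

6.7208

With a Gamma(shape α, rate β) prior, the Poisson likelihood is conjugate: the posterior is Gamma(α + ΣXᵢ, β + n).
After batch 1: Gamma(α+S, β+n) = Gamma(9.3+90, 4.0+12) = Gamma(99.3, 16.0).
After batch 2: Gamma(α+S, β+n) = Gamma(99.3+62, 16.0+8) = Gamma(161.3, 24.0).
Posterior mean = α/β = 161.3/24.0 = 6.7208.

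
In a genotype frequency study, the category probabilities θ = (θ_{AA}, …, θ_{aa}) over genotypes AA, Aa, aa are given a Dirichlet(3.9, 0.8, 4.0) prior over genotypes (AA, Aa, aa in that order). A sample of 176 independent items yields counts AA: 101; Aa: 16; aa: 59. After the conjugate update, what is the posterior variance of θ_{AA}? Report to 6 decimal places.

The Dirichlet prior is conjugate to the Multinomial likelihood: each posterior αⱼ = prior αⱼ + observed count nⱼ.
Posterior concentration: (104.9, 16.8, 63.0), total = 184.7.
Var[θ_j] = α_j(Σα−α_j)/((Σα)²(Σα+1)) = 104.9·79.8/(184.7²·185.7) = 0.001321.

0.001321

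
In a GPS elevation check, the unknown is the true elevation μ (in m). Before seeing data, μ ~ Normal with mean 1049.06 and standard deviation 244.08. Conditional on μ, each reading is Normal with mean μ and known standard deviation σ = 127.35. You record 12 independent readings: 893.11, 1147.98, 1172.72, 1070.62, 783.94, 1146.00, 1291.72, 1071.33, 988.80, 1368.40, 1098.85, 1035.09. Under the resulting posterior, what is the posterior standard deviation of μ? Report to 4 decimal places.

36.3527

For Normal data with known variance σ², a Normal(μ₀, σ₀²) prior on μ is conjugate. Posterior precision = 1/σ₀² + n/σ²; posterior mean is the precision-weighted average of μ₀ and x̄.
σ₀² = 244.08² = 59575.0464, σ² = 127.35² = 16218.0225; σ² + n·σ₀² = 16218.0225 + 12·59575.0464 = 731118.5793.
Posterior precision = 1/σ₀² + n/σ² = 1/59575.0464 + 12/16218.0225 = (σ² + n·σ₀²)/(σ₀²σ²) = 731118.5793/(59575.0464·16218.0225); posterior variance σₙ² = σ₀²σ²/(σ² + n·σ₀²) = 59575.0464·16218.0225/731118.5793 = 1321.522213.
Posterior SD = √σₙ² = √(59575.0464·16218.0225/731118.5793) = 36.3527.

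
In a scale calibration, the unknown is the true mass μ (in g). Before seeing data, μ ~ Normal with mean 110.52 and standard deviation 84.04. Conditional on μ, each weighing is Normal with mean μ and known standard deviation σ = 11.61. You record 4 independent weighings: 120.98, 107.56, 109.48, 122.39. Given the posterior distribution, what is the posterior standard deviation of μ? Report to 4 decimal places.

5.7912

For Normal data with known variance σ², a Normal(μ₀, σ₀²) prior on μ is conjugate. Posterior precision = 1/σ₀² + n/σ²; posterior mean is the precision-weighted average of μ₀ and x̄.
σ₀² = 84.04² = 7062.7216, σ² = 11.61² = 134.7921; σ² + n·σ₀² = 134.7921 + 4·7062.7216 = 28385.6785.
Posterior precision = 1/σ₀² + n/σ² = 1/7062.7216 + 4/134.7921 = (σ² + n·σ₀²)/(σ₀²σ²) = 28385.6785/(7062.7216·134.7921); posterior variance σₙ² = σ₀²σ²/(σ² + n·σ₀²) = 7062.7216·134.7921/28385.6785 = 33.538007.
Posterior SD = √σₙ² = √(7062.7216·134.7921/28385.6785) = 5.7912.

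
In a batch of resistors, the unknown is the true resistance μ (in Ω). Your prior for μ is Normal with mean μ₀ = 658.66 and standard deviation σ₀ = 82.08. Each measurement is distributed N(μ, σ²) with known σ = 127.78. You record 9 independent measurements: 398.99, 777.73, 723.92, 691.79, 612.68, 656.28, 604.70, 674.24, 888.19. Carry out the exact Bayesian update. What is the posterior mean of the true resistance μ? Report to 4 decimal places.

For Normal data with known variance σ², a Normal(μ₀, σ₀²) prior on μ is conjugate. Posterior precision = 1/σ₀² + n/σ²; posterior mean is the precision-weighted average of μ₀ and x̄.
Σxᵢ = 398.99 + 777.73 + 723.92 + 691.79 + 612.68 + 656.28 + 604.70 + 674.24 + 888.19 = 6028.52, so n·x̄ = 6028.52.
σ₀² = 82.08² = 6737.1264, σ² = 127.78² = 16327.7284; σ² + n·σ₀² = 16327.7284 + 9·6737.1264 = 76961.866.
Posterior mean = (μ₀/σ₀² + n·x̄/σ²)/(1/σ₀² + n/σ²) = (σ²·μ₀ + σ₀²·n·x̄)/(σ² + n·σ₀²) = (16327.7284·658.66 + 6737.1264·6028.52)/76961.866 = 51369322.832872/76961.866 = 667.4646.

667.4646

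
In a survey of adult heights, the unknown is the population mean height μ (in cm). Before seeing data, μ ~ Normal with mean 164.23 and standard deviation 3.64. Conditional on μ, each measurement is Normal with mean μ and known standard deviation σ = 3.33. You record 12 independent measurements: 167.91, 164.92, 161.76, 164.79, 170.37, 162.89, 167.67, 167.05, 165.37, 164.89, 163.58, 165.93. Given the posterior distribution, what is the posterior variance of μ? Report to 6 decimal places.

For Normal data with known variance σ², a Normal(μ₀, σ₀²) prior on μ is conjugate. Posterior precision = 1/σ₀² + n/σ²; posterior mean is the precision-weighted average of μ₀ and x̄.
σ₀² = 3.64² = 13.2496, σ² = 3.33² = 11.0889; σ² + n·σ₀² = 11.0889 + 12·13.2496 = 170.0841.
Posterior precision = 1/σ₀² + n/σ² = 1/13.2496 + 12/11.0889 = (σ² + n·σ₀²)/(σ₀²σ²) = 170.0841/(13.2496·11.0889); posterior variance σₙ² = σ₀²σ²/(σ² + n·σ₀²) = 13.2496·11.0889/170.0841 = 0.863828.

0.863828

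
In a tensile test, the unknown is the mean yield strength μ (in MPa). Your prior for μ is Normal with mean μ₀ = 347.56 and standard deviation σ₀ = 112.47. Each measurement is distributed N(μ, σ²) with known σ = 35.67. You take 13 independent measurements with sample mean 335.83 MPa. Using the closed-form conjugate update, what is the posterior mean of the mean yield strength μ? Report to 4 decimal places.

For Normal data with known variance σ², a Normal(μ₀, σ₀²) prior on μ is conjugate. Posterior precision = 1/σ₀² + n/σ²; posterior mean is the precision-weighted average of μ₀ and x̄.
n·x̄ = 13·335.83 = 4365.79.
σ₀² = 112.47² = 12649.5009, σ² = 35.67² = 1272.3489; σ² + n·σ₀² = 1272.3489 + 13·12649.5009 = 165715.8606.
Posterior mean = (μ₀/σ₀² + n·x̄/σ²)/(1/σ₀² + n/σ²) = (σ²·μ₀ + σ₀²·n·x̄)/(σ² + n·σ₀²) = (1272.3489·347.56 + 12649.5009·4365.79)/165715.8606 = 55667282.117895/165715.8606 = 335.9201.

335.9201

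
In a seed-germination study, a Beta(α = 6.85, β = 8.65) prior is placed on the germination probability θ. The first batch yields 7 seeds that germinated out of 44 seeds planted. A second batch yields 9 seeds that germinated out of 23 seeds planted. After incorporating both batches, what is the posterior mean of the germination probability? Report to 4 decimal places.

0.2770

The Beta prior is conjugate to a Binomial/Bernoulli likelihood; the update adds successes to α and failures to β.
After batch 1: Beta(6.85+7, 8.65+37) = Beta(13.85, 45.65).
After batch 2: Beta(13.85+9, 45.65+14) = Beta(22.85, 59.65).
Posterior mean = α/(α+β) = 22.85/82.50 = 0.2770.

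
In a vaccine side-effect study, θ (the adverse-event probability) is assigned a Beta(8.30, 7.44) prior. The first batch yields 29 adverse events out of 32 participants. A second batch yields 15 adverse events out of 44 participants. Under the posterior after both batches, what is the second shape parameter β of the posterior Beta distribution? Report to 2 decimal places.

The Beta prior is conjugate to a Binomial/Bernoulli likelihood; the update adds successes to α and failures to β.
After batch 1: Beta(8.30+29, 7.44+3) = Beta(37.30, 10.44).
After batch 2: Beta(37.30+15, 10.44+29) = Beta(52.30, 39.44).
Posterior β = 39.44.

39.44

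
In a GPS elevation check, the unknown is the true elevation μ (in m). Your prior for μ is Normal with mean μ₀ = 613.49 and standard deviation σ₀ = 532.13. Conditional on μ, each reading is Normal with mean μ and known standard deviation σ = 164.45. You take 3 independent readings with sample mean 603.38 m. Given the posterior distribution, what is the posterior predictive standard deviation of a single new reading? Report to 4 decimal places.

For Normal data with known variance σ², a Normal(μ₀, σ₀²) prior on μ is conjugate. Posterior precision = 1/σ₀² + n/σ²; posterior mean is the precision-weighted average of μ₀ and x̄.
σ₀² = 532.13² = 283162.3369, σ² = 164.45² = 27043.8025; σ² + n·σ₀² = 27043.8025 + 3·283162.3369 = 876530.8132.
Posterior precision = 1/σ₀² + n/σ² = 1/283162.3369 + 3/27043.8025 = (σ² + n·σ₀²)/(σ₀²σ²) = 876530.8132/(283162.3369·27043.8025); posterior variance σₙ² = σ₀²σ²/(σ² + n·σ₀²) = 283162.3369·27043.8025/876530.8132 = 8736.471324.
Predictive variance for one new observation = σₙ² + σ² = 283162.3369·27043.8025/876530.8132 + 27043.8025 = σ²·(σ₀² + 876530.8132)/876530.8132 = 27043.8025·1159693.1501/876530.8132 = 35780.273824; SD = √(27043.8025·1159693.1501/876530.8132) = 189.1567.

189.1567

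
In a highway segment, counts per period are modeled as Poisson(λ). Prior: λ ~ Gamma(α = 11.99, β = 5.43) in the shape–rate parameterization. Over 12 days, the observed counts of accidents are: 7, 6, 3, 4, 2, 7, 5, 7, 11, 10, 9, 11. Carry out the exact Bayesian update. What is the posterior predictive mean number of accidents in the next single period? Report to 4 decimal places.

With a Gamma(shape α, rate β) prior, the Poisson likelihood is conjugate: the posterior is Gamma(α + ΣXᵢ, β + n).
Sum of counts S = 82 over n = 12 days.
Posterior: Gamma(α+S, β+n) = Gamma(11.99+82, 5.43+12) = Gamma(93.99, 17.43).
The predictive distribution for one future period is NegBinom with mean α/β = 5.3924.

5.3924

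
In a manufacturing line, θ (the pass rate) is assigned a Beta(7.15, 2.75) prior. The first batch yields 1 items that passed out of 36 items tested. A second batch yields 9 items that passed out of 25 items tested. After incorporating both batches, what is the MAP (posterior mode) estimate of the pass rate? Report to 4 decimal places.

The Beta prior is conjugate to a Binomial/Bernoulli likelihood; the update adds successes to α and failures to β.
After batch 1: Beta(7.15+1, 2.75+35) = Beta(8.15, 37.75).
After batch 2: Beta(8.15+9, 37.75+16) = Beta(17.15, 53.75).
Mode of Beta(a,b) for a,b>1 is (a−1)/(a+b−2) = 16.15/68.90 = 0.2344.

0.2344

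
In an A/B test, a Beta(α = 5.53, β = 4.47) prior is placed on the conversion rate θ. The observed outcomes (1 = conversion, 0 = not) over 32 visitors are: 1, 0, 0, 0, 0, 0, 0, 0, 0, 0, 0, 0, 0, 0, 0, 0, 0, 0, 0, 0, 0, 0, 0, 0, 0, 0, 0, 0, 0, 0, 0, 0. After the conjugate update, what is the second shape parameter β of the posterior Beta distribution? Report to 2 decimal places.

35.47

The Beta prior is conjugate to a Binomial/Bernoulli likelihood; the update adds successes to α and failures to β.
Posterior: Beta(α+k, β+n−k) = Beta(5.53+1, 4.47+31) = Beta(6.53, 35.47).
Posterior β = 35.47.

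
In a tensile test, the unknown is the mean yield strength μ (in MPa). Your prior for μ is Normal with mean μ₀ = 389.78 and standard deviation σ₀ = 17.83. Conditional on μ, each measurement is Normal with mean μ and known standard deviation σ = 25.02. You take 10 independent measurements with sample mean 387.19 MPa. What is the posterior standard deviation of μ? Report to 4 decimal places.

7.2320

For Normal data with known variance σ², a Normal(μ₀, σ₀²) prior on μ is conjugate. Posterior precision = 1/σ₀² + n/σ²; posterior mean is the precision-weighted average of μ₀ and x̄.
σ₀² = 17.83² = 317.9089, σ² = 25.02² = 626.0004; σ² + n·σ₀² = 626.0004 + 10·317.9089 = 3805.0894.
Posterior precision = 1/σ₀² + n/σ² = 1/317.9089 + 10/626.0004 = (σ² + n·σ₀²)/(σ₀²σ²) = 3805.0894/(317.9089·626.0004); posterior variance σₙ² = σ₀²σ²/(σ² + n·σ₀²) = 317.9089·626.0004/3805.0894 = 52.301294.
Posterior SD = √σₙ² = √(317.9089·626.0004/3805.0894) = 7.2320.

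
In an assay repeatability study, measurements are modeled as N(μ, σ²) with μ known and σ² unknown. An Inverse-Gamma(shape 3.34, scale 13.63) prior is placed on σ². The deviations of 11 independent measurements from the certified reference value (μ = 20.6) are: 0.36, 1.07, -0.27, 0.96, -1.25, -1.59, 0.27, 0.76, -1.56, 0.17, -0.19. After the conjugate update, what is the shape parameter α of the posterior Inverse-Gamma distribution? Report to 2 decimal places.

8.84

With known mean μ and an Inverse-Gamma(α, β) prior on σ², the Normal likelihood is conjugate: posterior is Inv-Gamma(α + n/2, β + Σ(xᵢ−μ)²/2).
Σ(xᵢ−μ)² = (0.36)² + (1.07)² + (-0.27)² + (0.96)² + (-1.25)² + (-1.59)² + (0.27)² + (0.76)² + (-1.56)² + (0.17)² + (-0.19)² = 9.5087.
Posterior: Inv-Gamma(3.34 + 11/2, 13.63 + 9.5087/2) = Inv-Gamma(8.84, 18.38435).
Posterior α = 8.84.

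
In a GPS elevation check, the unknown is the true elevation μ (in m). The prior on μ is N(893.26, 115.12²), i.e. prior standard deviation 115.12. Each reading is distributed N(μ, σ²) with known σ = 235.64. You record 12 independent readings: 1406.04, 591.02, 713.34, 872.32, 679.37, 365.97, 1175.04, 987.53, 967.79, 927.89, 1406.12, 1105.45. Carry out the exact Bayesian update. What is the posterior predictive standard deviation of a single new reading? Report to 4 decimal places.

For Normal data with known variance σ², a Normal(μ₀, σ₀²) prior on μ is conjugate. Posterior precision = 1/σ₀² + n/σ²; posterior mean is the precision-weighted average of μ₀ and x̄.
σ₀² = 115.12² = 13252.6144, σ² = 235.64² = 55526.2096; σ² + n·σ₀² = 55526.2096 + 12·13252.6144 = 214557.5824.
Posterior precision = 1/σ₀² + n/σ² = 1/13252.6144 + 12/55526.2096 = (σ² + n·σ₀²)/(σ₀²σ²) = 214557.5824/(13252.6144·55526.2096); posterior variance σₙ² = σ₀²σ²/(σ² + n·σ₀²) = 13252.6144·55526.2096/214557.5824 = 3429.696759.
Predictive variance for one new observation = σₙ² + σ² = 13252.6144·55526.2096/214557.5824 + 55526.2096 = σ²·(σ₀² + 214557.5824)/214557.5824 = 55526.2096·227810.1968/214557.5824 = 58955.906359; SD = √(55526.2096·227810.1968/214557.5824) = 242.8084.

242.8084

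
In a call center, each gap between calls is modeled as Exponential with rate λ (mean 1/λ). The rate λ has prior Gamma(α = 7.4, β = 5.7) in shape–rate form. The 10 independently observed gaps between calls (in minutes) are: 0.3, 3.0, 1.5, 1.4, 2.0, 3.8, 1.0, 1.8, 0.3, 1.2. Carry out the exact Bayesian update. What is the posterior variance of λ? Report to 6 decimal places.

0.035950

With a Gamma(shape α, rate β) prior on the exponential rate λ, the posterior after n observations with total T = Σxᵢ is Gamma(α+n, β+T).
Sum of observations T = 16.3 minutes; n = 10.
Posterior: Gamma(7.4+10, 5.7+16.3) = Gamma(17.4, 22.0).
Var = α/β² = 0.035950.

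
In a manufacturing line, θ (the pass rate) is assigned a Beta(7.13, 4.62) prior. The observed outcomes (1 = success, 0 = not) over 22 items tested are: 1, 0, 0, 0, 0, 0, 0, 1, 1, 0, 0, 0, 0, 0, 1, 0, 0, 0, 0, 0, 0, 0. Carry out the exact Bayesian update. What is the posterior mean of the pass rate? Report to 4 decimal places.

0.3298

The Beta prior is conjugate to a Binomial/Bernoulli likelihood; the update adds successes to α and failures to β.
Posterior: Beta(α+k, β+n−k) = Beta(7.13+4, 4.62+18) = Beta(11.13, 22.62).
Posterior mean = α/(α+β) = 11.13/33.75 = 0.3298.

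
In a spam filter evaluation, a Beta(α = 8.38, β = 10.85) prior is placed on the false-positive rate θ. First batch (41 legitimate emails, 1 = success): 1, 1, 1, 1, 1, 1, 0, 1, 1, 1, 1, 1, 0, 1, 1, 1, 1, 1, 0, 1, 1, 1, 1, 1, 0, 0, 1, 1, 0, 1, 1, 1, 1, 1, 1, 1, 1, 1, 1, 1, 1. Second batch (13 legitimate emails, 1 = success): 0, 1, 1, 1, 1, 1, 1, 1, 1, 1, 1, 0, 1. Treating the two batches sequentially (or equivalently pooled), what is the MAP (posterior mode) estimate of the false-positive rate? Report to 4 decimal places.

The Beta prior is conjugate to a Binomial/Bernoulli likelihood; the update adds successes to α and failures to β.
After batch 1: Beta(8.38+35, 10.85+6) = Beta(43.38, 16.85).
After batch 2: Beta(43.38+11, 16.85+2) = Beta(54.38, 18.85).
Mode of Beta(a,b) for a,b>1 is (a−1)/(a+b−2) = 53.38/71.23 = 0.7494.

0.7494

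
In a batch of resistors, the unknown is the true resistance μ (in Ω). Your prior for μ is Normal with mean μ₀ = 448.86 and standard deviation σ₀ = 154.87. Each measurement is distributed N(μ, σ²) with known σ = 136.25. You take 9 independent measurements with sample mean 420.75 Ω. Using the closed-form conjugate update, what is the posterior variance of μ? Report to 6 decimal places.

For Normal data with known variance σ², a Normal(μ₀, σ₀²) prior on μ is conjugate. Posterior precision = 1/σ₀² + n/σ²; posterior mean is the precision-weighted average of μ₀ and x̄.
σ₀² = 154.87² = 23984.7169, σ² = 136.25² = 18564.0625; σ² + n·σ₀² = 18564.0625 + 9·23984.7169 = 234426.5146.
Posterior precision = 1/σ₀² + n/σ² = 1/23984.7169 + 9/18564.0625 = (σ² + n·σ₀²)/(σ₀²σ²) = 234426.5146/(23984.7169·18564.0625); posterior variance σₙ² = σ₀²σ²/(σ² + n·σ₀²) = 23984.7169·18564.0625/234426.5146 = 1899.332012.

1899.332012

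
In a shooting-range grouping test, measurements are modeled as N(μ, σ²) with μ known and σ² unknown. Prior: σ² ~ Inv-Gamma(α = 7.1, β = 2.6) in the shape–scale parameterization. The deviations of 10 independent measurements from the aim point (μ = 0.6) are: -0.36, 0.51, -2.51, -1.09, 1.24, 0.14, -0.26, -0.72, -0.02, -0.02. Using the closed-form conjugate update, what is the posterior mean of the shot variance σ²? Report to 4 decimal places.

With known mean μ and an Inverse-Gamma(α, β) prior on σ², the Normal likelihood is conjugate: posterior is Inv-Gamma(α + n/2, β + Σ(xᵢ−μ)²/2).
Σ(xᵢ−μ)² = (-0.36)² + (0.51)² + (-2.51)² + (-1.09)² + (1.24)² + (0.14)² + (-0.26)² + (-0.72)² + (-0.02)² + (-0.02)² = 10.0219.
Posterior: Inv-Gamma(7.1 + 10/2, 2.6 + 10.0219/2) = Inv-Gamma(12.10, 7.61095).
E[σ²|data] = β/(α−1) = 7.61095/11.10 = 0.6857.

0.6857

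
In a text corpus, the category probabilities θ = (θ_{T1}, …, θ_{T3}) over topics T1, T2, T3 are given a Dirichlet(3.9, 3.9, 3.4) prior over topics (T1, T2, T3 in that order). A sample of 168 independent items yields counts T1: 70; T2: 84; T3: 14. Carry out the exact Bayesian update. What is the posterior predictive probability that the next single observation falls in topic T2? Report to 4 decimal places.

The Dirichlet prior is conjugate to the Multinomial likelihood: each posterior αⱼ = prior αⱼ + observed count nⱼ.
Posterior concentration: (73.9, 87.9, 17.4), total = 179.2.
P(next = T2 | data) = α_{T2}/Σα = 0.4905.

0.4905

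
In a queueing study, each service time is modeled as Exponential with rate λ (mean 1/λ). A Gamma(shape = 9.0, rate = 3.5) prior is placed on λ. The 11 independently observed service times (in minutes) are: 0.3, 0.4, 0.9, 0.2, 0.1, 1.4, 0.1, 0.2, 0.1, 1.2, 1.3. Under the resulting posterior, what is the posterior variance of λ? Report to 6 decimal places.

0.212562

With a Gamma(shape α, rate β) prior on the exponential rate λ, the posterior after n observations with total T = Σxᵢ is Gamma(α+n, β+T).
Sum of observations T = 6.2 minutes; n = 11.
Posterior: Gamma(9.0+11, 3.5+6.2) = Gamma(20.0, 9.7).
Var = α/β² = 0.212562.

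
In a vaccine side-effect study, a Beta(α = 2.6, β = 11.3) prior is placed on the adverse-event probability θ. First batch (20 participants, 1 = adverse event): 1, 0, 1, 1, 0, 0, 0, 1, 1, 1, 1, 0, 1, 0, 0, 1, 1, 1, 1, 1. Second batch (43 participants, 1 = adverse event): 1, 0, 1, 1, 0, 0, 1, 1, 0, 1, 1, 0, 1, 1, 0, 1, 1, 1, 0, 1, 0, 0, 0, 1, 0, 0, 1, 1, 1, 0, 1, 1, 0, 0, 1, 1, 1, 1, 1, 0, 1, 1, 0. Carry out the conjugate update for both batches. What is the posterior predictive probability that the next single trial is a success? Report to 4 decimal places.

The Beta prior is conjugate to a Binomial/Bernoulli likelihood; the update adds successes to α and failures to β.
After batch 1: Beta(2.6+13, 11.3+7) = Beta(15.6, 18.3).
After batch 2: Beta(15.6+26, 18.3+17) = Beta(41.6, 35.3).
For a single future Bernoulli trial, P(success | data) = α/(α+β) = 0.5410.

0.5410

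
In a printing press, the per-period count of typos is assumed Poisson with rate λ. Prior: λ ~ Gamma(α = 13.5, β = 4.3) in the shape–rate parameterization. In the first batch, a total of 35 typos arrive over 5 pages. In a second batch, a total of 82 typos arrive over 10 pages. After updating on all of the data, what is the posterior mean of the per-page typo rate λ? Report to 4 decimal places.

6.7617

With a Gamma(shape α, rate β) prior, the Poisson likelihood is conjugate: the posterior is Gamma(α + ΣXᵢ, β + n).
After batch 1: Gamma(α+S, β+n) = Gamma(13.5+35, 4.3+5) = Gamma(48.5, 9.3).
After batch 2: Gamma(α+S, β+n) = Gamma(48.5+82, 9.3+10) = Gamma(130.5, 19.3).
Posterior mean = α/β = 130.5/19.3 = 6.7617.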